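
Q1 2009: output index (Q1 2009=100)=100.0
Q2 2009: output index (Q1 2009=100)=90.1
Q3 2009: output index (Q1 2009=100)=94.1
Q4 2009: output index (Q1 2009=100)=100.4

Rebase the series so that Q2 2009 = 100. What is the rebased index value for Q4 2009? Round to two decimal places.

Rebased(Q4 2009) = 100.4 / 90.1 × 100 = 111.4317

111.43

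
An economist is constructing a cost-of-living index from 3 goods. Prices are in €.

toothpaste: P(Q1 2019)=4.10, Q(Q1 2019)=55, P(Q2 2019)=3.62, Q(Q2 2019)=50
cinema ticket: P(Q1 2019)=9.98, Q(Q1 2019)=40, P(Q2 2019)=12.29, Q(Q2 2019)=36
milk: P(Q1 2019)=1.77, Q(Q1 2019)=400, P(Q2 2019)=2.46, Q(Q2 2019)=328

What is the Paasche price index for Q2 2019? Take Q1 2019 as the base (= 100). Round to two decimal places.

Paasche price index uses current-period quantities as weights.
ΣP(Q2 2019)·Q(Q2 2019) = 3.62×50 + 12.29×36 + 2.46×328 = 181 + 442.44 + 806.88 = 1430.32
ΣP(Q1 2019)·Q(Q2 2019) = 4.10×50 + 9.98×36 + 1.77×328 = 205 + 359.28 + 580.56 = 1144.84
Index = 1430.32 / 1144.84 × 100 = 124.9362

124.94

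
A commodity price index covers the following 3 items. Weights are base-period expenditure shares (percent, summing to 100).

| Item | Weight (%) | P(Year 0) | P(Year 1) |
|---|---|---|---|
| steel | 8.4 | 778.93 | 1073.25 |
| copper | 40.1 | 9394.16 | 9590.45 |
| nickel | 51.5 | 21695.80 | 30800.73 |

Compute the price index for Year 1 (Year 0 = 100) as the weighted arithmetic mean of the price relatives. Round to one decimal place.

125.6

steel: 8.4 × (1073.25/778.93) = 8.4 × 1.377852 = 11.5740
copper: 40.1 × (9590.45/9394.16) = 40.1 × 1.020895 = 40.9379
nickel: 51.5 × (30800.73/21695.80) = 51.5 × 1.419663 = 73.1127
Index = Σ wᵢ·(p₁ᵢ/p₀ᵢ) = 11.5740 + 40.9379 + 73.1127 = 125.6245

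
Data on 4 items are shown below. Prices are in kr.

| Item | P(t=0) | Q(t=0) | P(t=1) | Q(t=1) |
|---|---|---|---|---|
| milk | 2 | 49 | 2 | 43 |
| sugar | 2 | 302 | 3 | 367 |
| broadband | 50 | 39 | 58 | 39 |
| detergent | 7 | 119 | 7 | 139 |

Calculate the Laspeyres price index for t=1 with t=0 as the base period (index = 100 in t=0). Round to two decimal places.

117.62

Laspeyres price index uses base-period quantities as weights.
ΣP(t=1)·Q(t=0) = 2×49 + 3×302 + 58×39 + 7×119 = 98 + 906 + 2262 + 833 = 4099
ΣP(t=0)·Q(t=0) = 2×49 + 2×302 + 50×39 + 7×119 = 98 + 604 + 1950 + 833 = 3485
Index = 4099 / 3485 × 100 = 117.6184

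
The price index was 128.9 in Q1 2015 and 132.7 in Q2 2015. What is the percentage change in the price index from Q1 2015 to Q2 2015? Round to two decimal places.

2.95%

Change = (132.7 − 128.9) / 128.9 × 100
       = 3.8 / 128.9 × 100 = 2.9480%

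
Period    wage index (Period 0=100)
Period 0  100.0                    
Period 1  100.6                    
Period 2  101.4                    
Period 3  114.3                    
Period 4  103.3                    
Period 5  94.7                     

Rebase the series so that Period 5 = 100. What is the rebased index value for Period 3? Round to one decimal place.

Rebased(Period 3) = 114.3 / 94.7 × 100 = 120.6969

120.7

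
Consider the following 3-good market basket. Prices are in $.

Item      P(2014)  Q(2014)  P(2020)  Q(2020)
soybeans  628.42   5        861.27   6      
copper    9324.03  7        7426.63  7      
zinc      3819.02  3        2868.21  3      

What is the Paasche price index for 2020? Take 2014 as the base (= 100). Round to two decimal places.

81.69

Paasche price index uses current-period quantities as weights.
ΣP(2020)·Q(2020) = 861.27×6 + 7426.63×7 + 2868.21×3 = 5167.62 + 51986.41 + 8604.63 = 65758.66
ΣP(2014)·Q(2020) = 628.42×6 + 9324.03×7 + 3819.02×3 = 3770.52 + 65268.21 + 11457.06 = 80495.79
Index = 65758.66 / 80495.79 × 100 = 81.6920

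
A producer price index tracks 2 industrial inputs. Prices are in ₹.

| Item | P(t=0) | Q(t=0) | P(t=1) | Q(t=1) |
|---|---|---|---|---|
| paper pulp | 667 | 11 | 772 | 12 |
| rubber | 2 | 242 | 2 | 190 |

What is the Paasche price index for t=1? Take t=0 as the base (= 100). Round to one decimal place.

115.0

Paasche price index uses current-period quantities as weights.
ΣP(t=1)·Q(t=1) = 772×12 + 2×190 = 9264 + 380 = 9644
ΣP(t=0)·Q(t=1) = 667×12 + 2×190 = 8004 + 380 = 8384
Index = 9644 / 8384 × 100 = 115.0286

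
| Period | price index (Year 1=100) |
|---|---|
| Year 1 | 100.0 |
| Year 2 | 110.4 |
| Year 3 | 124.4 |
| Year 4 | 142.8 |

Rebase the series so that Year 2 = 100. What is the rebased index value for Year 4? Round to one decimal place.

Rebased(Year 4) = 142.8 / 110.4 × 100 = 129.3478

129.3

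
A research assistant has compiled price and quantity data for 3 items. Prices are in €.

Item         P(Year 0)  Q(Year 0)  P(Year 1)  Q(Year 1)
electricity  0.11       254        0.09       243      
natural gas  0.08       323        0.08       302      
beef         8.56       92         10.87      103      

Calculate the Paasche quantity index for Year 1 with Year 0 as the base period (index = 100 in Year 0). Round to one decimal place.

Paasche quantity index uses current-period prices as weights.
ΣP(Year 1)·Q(Year 1) = 0.09×243 + 0.08×302 + 10.87×103 = 21.87 + 24.16 + 1119.61 = 1165.64
ΣP(Year 1)·Q(Year 0) = 0.09×254 + 0.08×323 + 10.87×92 = 22.86 + 25.84 + 1000.04 = 1048.74
Index = 1165.64 / 1048.74 × 100 = 111.1467

111.1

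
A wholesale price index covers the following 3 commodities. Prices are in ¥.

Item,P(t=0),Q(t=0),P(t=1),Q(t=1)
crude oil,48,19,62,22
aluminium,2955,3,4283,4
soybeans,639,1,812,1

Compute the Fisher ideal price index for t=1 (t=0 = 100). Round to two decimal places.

142.66

Laspeyres component (base-period weights):
ΣP(t=1)Q(t=0) = 62×19 + 4283×3 + 812×1 = 1178 + 12849 + 812 = 14839
ΣP(t=0)Q(t=0) = 48×19 + 2955×3 + 639×1 = 912 + 8865 + 639 = 10416
L = 14839 / 10416 × 100 = 142.4635
Paasche component (current-period weights):
ΣP(t=1)Q(t=1) = 62×22 + 4283×4 + 812×1 = 1364 + 17132 + 812 = 19308
ΣP(t=0)Q(t=1) = 48×22 + 2955×4 + 639×1 = 1056 + 11820 + 639 = 13515
P = 19308 / 13515 × 100 = 142.8635
Fisher = √(L × P) = √(142.4635 × 142.8635) = 142.6634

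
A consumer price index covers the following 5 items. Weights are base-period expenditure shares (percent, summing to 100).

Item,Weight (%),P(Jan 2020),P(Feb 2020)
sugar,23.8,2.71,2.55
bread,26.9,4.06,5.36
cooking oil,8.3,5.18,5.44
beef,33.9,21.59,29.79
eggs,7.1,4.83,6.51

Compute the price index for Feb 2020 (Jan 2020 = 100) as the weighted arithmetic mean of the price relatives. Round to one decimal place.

sugar: 23.8 × (2.55/2.71) = 23.8 × 0.940959 = 22.3948
bread: 26.9 × (5.36/4.06) = 26.9 × 1.320197 = 35.5133
cooking oil: 8.3 × (5.44/5.18) = 8.3 × 1.050193 = 8.7166
beef: 33.9 × (29.79/21.59) = 33.9 × 1.379805 = 46.7754
eggs: 7.1 × (6.51/4.83) = 7.1 × 1.347826 = 9.5696
Index = Σ wᵢ·(p₁ᵢ/p₀ᵢ) = 22.3948 + 35.5133 + 8.7166 + 46.7754 + 9.5696 = 122.9697

123.0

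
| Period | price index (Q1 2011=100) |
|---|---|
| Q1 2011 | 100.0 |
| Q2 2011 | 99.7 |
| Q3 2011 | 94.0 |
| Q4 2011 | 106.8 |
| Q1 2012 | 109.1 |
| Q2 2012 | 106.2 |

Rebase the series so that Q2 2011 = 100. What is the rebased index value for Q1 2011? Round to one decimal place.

Rebased(Q1 2011) = 100.0 / 99.7 × 100 = 100.3009

100.3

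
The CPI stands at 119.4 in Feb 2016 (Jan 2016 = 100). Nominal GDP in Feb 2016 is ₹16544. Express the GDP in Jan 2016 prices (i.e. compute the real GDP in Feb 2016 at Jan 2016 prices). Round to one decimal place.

Real = Nominal ÷ (Index/100) = 16544 ÷ (119.4/100)
     = 16544 ÷ 1.194 = 13855.9464

13855.9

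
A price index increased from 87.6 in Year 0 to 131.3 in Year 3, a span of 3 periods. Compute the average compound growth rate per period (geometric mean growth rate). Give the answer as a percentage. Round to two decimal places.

14.44%

Growth factor = (131.3/87.6)^(1/3) = (1.498858)^(1/3) = 1.144424
Growth rate = 1.144424 − 1 = 0.144424 = 14.4424%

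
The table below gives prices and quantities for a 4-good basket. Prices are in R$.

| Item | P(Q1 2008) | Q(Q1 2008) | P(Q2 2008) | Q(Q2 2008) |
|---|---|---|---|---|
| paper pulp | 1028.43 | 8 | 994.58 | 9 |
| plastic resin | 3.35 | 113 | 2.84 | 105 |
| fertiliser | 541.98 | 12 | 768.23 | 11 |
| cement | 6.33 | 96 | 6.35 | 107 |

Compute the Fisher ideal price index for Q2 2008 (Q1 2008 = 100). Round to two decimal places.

114.16

Laspeyres component (base-period weights):
ΣP(Q2 2008)Q(Q1 2008) = 994.58×8 + 2.84×113 + 768.23×12 + 6.35×96 = 7956.64 + 320.92 + 9218.76 + 609.6 = 18105.92
ΣP(Q1 2008)Q(Q1 2008) = 1028.43×8 + 3.35×113 + 541.98×12 + 6.33×96 = 8227.44 + 378.55 + 6503.76 + 607.68 = 15717.43
L = 18105.92 / 15717.43 × 100 = 115.1964
Paasche component (current-period weights):
ΣP(Q2 2008)Q(Q2 2008) = 994.58×9 + 2.84×105 + 768.23×11 + 6.35×107 = 8951.22 + 298.2 + 8450.53 + 679.45 = 18379.4
ΣP(Q1 2008)Q(Q2 2008) = 1028.43×9 + 3.35×105 + 541.98×11 + 6.33×107 = 9255.87 + 351.75 + 5961.78 + 677.31 = 16246.71
P = 18379.4 / 16246.71 × 100 = 113.1269
Fisher = √(L × P) = √(115.1964 × 113.1269) = 114.1570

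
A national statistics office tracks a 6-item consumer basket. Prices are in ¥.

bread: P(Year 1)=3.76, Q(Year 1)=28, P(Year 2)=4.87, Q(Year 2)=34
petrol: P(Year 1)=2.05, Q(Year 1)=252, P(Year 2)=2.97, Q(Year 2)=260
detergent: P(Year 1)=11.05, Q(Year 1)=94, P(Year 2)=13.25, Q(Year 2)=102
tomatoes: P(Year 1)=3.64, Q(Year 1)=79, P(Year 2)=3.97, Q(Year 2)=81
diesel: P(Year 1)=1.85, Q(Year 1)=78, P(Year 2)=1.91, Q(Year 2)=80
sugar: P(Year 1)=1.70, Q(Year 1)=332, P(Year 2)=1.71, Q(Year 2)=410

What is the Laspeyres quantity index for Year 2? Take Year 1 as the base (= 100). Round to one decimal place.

Laspeyres quantity index uses base-period prices as weights.
ΣP(Year 1)·Q(Year 2) = 3.76×34 + 2.05×260 + 11.05×102 + 3.64×81 + 1.85×80 + 1.70×410 = 127.84 + 533 + 1127.1 + 294.84 + 148 + 697 = 2927.78
ΣP(Year 1)·Q(Year 1) = 3.76×28 + 2.05×252 + 11.05×94 + 3.64×79 + 1.85×78 + 1.70×332 = 105.28 + 516.6 + 1038.7 + 287.56 + 144.3 + 564.4 = 2656.84
Index = 2927.78 / 2656.84 × 100 = 110.1978

110.2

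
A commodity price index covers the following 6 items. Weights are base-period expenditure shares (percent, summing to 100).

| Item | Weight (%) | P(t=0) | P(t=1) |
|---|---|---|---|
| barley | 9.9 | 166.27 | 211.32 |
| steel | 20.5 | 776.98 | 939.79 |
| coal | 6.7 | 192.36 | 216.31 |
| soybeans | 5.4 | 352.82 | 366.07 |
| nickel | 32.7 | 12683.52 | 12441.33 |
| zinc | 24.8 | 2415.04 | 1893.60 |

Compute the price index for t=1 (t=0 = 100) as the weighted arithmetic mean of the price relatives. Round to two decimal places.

barley: 9.9 × (211.32/166.27) = 9.9 × 1.270945 = 12.5824
steel: 20.5 × (939.79/776.98) = 20.5 × 1.209542 = 24.7956
coal: 6.7 × (216.31/192.36) = 6.7 × 1.124506 = 7.5342
soybeans: 5.4 × (366.07/352.82) = 5.4 × 1.037555 = 5.6028
nickel: 32.7 × (12441.33/12683.52) = 32.7 × 0.980905 = 32.0756
zinc: 24.8 × (1893.60/2415.04) = 24.8 × 0.784086 = 19.4453
Index = Σ wᵢ·(p₁ᵢ/p₀ᵢ) = 12.5824 + 24.7956 + 7.5342 + 5.6028 + 32.0756 + 19.4453 = 102.0359

102.04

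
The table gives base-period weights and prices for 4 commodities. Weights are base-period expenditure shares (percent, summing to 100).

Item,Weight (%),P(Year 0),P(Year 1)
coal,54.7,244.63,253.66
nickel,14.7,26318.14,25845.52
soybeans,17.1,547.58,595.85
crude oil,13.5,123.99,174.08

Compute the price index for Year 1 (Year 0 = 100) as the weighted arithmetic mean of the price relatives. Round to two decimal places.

coal: 54.7 × (253.66/244.63) = 54.7 × 1.036913 = 56.7191
nickel: 14.7 × (25845.52/26318.14) = 14.7 × 0.982042 = 14.4360
soybeans: 17.1 × (595.85/547.58) = 17.1 × 1.088152 = 18.6074
crude oil: 13.5 × (174.08/123.99) = 13.5 × 1.403984 = 18.9538
Index = Σ wᵢ·(p₁ᵢ/p₀ᵢ) = 56.7191 + 14.4360 + 18.6074 + 18.9538 = 108.7163

108.72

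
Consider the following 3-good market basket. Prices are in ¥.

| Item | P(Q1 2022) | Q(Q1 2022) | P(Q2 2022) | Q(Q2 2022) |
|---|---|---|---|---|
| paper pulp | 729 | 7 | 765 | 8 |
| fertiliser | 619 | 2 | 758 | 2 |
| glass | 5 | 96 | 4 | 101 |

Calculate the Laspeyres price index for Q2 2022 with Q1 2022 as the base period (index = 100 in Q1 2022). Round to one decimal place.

106.4

Laspeyres price index uses base-period quantities as weights.
ΣP(Q2 2022)·Q(Q1 2022) = 765×7 + 758×2 + 4×96 = 5355 + 1516 + 384 = 7255
ΣP(Q1 2022)·Q(Q1 2022) = 729×7 + 619×2 + 5×96 = 5103 + 1238 + 480 = 6821
Index = 7255 / 6821 × 100 = 106.3627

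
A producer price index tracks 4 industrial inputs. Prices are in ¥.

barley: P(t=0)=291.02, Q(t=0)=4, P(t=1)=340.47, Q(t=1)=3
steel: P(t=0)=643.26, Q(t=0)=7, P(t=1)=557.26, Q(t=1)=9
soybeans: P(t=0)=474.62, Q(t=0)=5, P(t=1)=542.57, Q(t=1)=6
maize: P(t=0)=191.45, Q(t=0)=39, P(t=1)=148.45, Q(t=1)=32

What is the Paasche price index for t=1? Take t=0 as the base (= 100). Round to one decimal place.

89.8

Paasche price index uses current-period quantities as weights.
ΣP(t=1)·Q(t=1) = 340.47×3 + 557.26×9 + 542.57×6 + 148.45×32 = 1021.41 + 5015.34 + 3255.42 + 4750.4 = 14042.57
ΣP(t=0)·Q(t=1) = 291.02×3 + 643.26×9 + 474.62×6 + 191.45×32 = 873.06 + 5789.34 + 2847.72 + 6126.4 = 15636.52
Index = 14042.57 / 15636.52 × 100 = 89.8062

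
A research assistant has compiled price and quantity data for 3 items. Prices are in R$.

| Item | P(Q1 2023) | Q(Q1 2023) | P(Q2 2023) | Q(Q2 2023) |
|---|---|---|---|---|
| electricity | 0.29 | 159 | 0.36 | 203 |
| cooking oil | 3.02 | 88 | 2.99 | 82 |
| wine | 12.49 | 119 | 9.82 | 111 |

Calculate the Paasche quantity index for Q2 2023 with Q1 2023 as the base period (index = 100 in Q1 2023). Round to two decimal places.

94.58

Paasche quantity index uses current-period prices as weights.
ΣP(Q2 2023)·Q(Q2 2023) = 0.36×203 + 2.99×82 + 9.82×111 = 73.08 + 245.18 + 1090.02 = 1408.28
ΣP(Q2 2023)·Q(Q1 2023) = 0.36×159 + 2.99×88 + 9.82×119 = 57.24 + 263.12 + 1168.58 = 1488.94
Index = 1408.28 / 1488.94 × 100 = 94.5827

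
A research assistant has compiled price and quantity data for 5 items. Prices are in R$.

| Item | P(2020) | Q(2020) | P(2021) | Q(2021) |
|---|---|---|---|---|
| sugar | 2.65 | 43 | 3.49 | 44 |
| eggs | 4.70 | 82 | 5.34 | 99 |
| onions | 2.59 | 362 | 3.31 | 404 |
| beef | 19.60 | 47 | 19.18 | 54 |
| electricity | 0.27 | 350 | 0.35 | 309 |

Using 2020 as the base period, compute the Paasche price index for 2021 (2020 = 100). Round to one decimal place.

Paasche price index uses current-period quantities as weights.
ΣP(2021)·Q(2021) = 3.49×44 + 5.34×99 + 3.31×404 + 19.18×54 + 0.35×309 = 153.56 + 528.66 + 1337.24 + 1035.72 + 108.15 = 3163.33
ΣP(2020)·Q(2021) = 2.65×44 + 4.70×99 + 2.59×404 + 19.60×54 + 0.27×309 = 116.6 + 465.3 + 1046.36 + 1058.4 + 83.43 = 2770.09
Index = 3163.33 / 2770.09 × 100 = 114.1959

114.2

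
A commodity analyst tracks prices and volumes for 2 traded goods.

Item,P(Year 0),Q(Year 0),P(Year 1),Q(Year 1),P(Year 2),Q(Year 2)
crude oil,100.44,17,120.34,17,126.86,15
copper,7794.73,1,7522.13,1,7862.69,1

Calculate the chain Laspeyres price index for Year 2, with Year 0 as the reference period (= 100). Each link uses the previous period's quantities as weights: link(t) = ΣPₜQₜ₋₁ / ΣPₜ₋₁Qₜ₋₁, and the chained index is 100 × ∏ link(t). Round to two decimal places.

Link Year 0→Year 1:
ΣP(Year 1)Q(Year 0) = 120.34×17 + 7522.13×1 = 2045.78 + 7522.13 = 9567.91
ΣP(Year 0)Q(Year 0) = 100.44×17 + 7794.73×1 = 1707.48 + 7794.73 = 9502.21
link = 9567.91/9502.21 = 1.006914
Link Year 1→Year 2:
ΣP(Year 2)Q(Year 1) = 126.86×17 + 7862.69×1 = 2156.62 + 7862.69 = 10019.31
ΣP(Year 1)Q(Year 1) = 120.34×17 + 7522.13×1 = 2045.78 + 7522.13 = 9567.91
link = 10019.31/9567.91 = 1.047179
Chained index = 100 × 1.006914 × 1.047179 = 105.4419

105.44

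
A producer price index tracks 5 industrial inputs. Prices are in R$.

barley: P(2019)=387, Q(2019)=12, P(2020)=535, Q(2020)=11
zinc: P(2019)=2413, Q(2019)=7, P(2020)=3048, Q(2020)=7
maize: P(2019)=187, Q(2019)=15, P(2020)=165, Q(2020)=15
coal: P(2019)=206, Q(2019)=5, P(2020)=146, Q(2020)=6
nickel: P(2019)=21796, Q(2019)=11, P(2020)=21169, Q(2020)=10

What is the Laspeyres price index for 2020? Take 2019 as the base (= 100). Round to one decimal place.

Laspeyres price index uses base-period quantities as weights.
ΣP(2020)·Q(2019) = 535×12 + 3048×7 + 165×15 + 146×5 + 21169×11 = 6420 + 21336 + 2475 + 730 + 232859 = 263820
ΣP(2019)·Q(2019) = 387×12 + 2413×7 + 187×15 + 206×5 + 21796×11 = 4644 + 16891 + 2805 + 1030 + 239756 = 265126
Index = 263820 / 265126 × 100 = 99.5074

99.5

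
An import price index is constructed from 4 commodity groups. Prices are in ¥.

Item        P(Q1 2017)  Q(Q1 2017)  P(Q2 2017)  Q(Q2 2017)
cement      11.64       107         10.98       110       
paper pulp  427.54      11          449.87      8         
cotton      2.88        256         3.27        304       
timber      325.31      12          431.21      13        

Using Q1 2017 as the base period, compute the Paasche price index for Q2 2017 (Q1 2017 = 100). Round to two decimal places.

116.33

Paasche price index uses current-period quantities as weights.
ΣP(Q2 2017)·Q(Q2 2017) = 10.98×110 + 449.87×8 + 3.27×304 + 431.21×13 = 1207.8 + 3598.96 + 994.08 + 5605.73 = 11406.57
ΣP(Q1 2017)·Q(Q2 2017) = 11.64×110 + 427.54×8 + 2.88×304 + 325.31×13 = 1280.4 + 3420.32 + 875.52 + 4229.03 = 9805.27
Index = 11406.57 / 9805.27 × 100 = 116.3310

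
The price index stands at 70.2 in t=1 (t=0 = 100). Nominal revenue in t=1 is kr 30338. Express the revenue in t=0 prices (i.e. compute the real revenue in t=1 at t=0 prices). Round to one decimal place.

Real = Nominal ÷ (Index/100) = 30338 ÷ (70.2/100)
     = 30338 ÷ 0.702 = 43216.5242

43216.5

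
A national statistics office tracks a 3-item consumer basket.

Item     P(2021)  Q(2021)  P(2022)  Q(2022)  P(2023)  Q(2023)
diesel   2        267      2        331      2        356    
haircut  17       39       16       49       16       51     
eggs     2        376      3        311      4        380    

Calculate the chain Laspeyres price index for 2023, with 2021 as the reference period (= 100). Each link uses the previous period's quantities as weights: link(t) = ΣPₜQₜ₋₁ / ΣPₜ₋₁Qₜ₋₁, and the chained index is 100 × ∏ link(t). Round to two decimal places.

Link 2021→2022:
ΣP(2022)Q(2021) = 2×267 + 16×39 + 3×376 = 534 + 624 + 1128 = 2286
ΣP(2021)Q(2021) = 2×267 + 17×39 + 2×376 = 534 + 663 + 752 = 1949
link = 2286/1949 = 1.172909
Link 2022→2023:
ΣP(2023)Q(2022) = 2×331 + 16×49 + 4×311 = 662 + 784 + 1244 = 2690
ΣP(2022)Q(2022) = 2×331 + 16×49 + 3×311 = 662 + 784 + 933 = 2379
link = 2690/2379 = 1.130727
Chained index = 100 × 1.172909 × 1.130727 = 132.6240

132.62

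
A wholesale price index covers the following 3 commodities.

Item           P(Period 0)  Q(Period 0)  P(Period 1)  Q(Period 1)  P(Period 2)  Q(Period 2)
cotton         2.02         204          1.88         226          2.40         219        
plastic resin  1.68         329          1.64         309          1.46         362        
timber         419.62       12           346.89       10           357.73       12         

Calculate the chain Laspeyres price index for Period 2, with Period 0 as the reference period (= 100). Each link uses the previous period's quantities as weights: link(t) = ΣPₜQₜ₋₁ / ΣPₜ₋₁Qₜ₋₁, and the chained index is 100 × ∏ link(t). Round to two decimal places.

Link Period 0→Period 1:
ΣP(Period 1)Q(Period 0) = 1.88×204 + 1.64×329 + 346.89×12 = 383.52 + 539.56 + 4162.68 = 5085.76
ΣP(Period 0)Q(Period 0) = 2.02×204 + 1.68×329 + 419.62×12 = 412.08 + 552.72 + 5035.44 = 6000.24
link = 5085.76/6000.24 = 0.847593
Link Period 1→Period 2:
ΣP(Period 2)Q(Period 1) = 2.40×226 + 1.46×309 + 357.73×10 = 542.4 + 451.14 + 3577.3 = 4570.84
ΣP(Period 1)Q(Period 1) = 1.88×226 + 1.64×309 + 346.89×10 = 424.88 + 506.76 + 3468.9 = 4400.54
link = 4570.84/4400.54 = 1.038700
Chained index = 100 × 0.847593 × 1.038700 = 88.0394

88.04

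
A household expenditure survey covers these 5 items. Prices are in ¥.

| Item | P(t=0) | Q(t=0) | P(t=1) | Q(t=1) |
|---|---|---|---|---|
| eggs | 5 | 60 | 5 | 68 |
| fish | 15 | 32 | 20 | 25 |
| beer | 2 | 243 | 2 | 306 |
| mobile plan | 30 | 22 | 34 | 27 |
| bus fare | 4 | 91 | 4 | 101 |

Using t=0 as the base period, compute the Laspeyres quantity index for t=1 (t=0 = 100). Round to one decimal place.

Laspeyres quantity index uses base-period prices as weights.
ΣP(t=0)·Q(t=1) = 5×68 + 15×25 + 2×306 + 30×27 + 4×101 = 340 + 375 + 612 + 810 + 404 = 2541
ΣP(t=0)·Q(t=0) = 5×60 + 15×32 + 2×243 + 30×22 + 4×91 = 300 + 480 + 486 + 660 + 364 = 2290
Index = 2541 / 2290 × 100 = 110.9607

111.0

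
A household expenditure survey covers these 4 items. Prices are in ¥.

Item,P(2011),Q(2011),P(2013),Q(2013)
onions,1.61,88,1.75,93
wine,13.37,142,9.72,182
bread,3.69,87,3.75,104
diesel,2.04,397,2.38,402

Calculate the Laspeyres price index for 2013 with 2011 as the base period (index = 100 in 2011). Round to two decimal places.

Laspeyres price index uses base-period quantities as weights.
ΣP(2013)·Q(2011) = 1.75×88 + 9.72×142 + 3.75×87 + 2.38×397 = 154 + 1380.24 + 326.25 + 944.86 = 2805.35
ΣP(2011)·Q(2011) = 1.61×88 + 13.37×142 + 3.69×87 + 2.04×397 = 141.68 + 1898.54 + 321.03 + 809.88 = 3171.13
Index = 2805.35 / 3171.13 × 100 = 88.4653

88.47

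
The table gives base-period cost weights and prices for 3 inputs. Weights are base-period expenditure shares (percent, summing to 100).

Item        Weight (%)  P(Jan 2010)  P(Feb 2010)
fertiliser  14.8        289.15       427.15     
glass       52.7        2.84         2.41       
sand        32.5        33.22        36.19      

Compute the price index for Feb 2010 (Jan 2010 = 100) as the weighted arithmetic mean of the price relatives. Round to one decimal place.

102.0

fertiliser: 14.8 × (427.15/289.15) = 14.8 × 1.477261 = 21.8635
glass: 52.7 × (2.41/2.84) = 52.7 × 0.848592 = 44.7208
sand: 32.5 × (36.19/33.22) = 32.5 × 1.089404 = 35.4056
Index = Σ wᵢ·(p₁ᵢ/p₀ᵢ) = 21.8635 + 44.7208 + 35.4056 = 101.9899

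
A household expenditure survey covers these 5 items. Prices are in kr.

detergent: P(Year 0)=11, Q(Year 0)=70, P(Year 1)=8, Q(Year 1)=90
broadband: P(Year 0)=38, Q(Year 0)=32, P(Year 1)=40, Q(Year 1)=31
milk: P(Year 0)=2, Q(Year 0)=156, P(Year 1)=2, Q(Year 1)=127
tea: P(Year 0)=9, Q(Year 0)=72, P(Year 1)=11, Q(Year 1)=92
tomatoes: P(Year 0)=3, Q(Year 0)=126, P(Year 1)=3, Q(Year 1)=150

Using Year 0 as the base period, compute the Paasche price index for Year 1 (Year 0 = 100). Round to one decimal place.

99.4

Paasche price index uses current-period quantities as weights.
ΣP(Year 1)·Q(Year 1) = 8×90 + 40×31 + 2×127 + 11×92 + 3×150 = 720 + 1240 + 254 + 1012 + 450 = 3676
ΣP(Year 0)·Q(Year 1) = 11×90 + 38×31 + 2×127 + 9×92 + 3×150 = 990 + 1178 + 254 + 828 + 450 = 3700
Index = 3676 / 3700 × 100 = 99.3514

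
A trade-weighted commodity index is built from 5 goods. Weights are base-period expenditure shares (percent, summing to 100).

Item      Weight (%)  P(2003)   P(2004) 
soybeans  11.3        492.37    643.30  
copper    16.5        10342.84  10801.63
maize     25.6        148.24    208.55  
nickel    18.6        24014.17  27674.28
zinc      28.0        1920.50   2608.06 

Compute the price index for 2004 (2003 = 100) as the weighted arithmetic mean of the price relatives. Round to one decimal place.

127.5

soybeans: 11.3 × (643.30/492.37) = 11.3 × 1.306538 = 14.7639
copper: 16.5 × (10801.63/10342.84) = 16.5 × 1.044358 = 17.2319
maize: 25.6 × (208.55/148.24) = 25.6 × 1.406840 = 36.0151
nickel: 18.6 × (27674.28/24014.17) = 18.6 × 1.152415 = 21.4349
zinc: 28.0 × (2608.06/1920.50) = 28.0 × 1.358011 = 38.0243
Index = Σ wᵢ·(p₁ᵢ/p₀ᵢ) = 14.7639 + 17.2319 + 36.0151 + 21.4349 + 38.0243 = 127.4701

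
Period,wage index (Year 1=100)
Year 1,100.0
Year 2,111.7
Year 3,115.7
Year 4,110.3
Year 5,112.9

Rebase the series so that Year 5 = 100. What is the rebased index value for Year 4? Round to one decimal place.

Rebased(Year 4) = 110.3 / 112.9 × 100 = 97.6971

97.7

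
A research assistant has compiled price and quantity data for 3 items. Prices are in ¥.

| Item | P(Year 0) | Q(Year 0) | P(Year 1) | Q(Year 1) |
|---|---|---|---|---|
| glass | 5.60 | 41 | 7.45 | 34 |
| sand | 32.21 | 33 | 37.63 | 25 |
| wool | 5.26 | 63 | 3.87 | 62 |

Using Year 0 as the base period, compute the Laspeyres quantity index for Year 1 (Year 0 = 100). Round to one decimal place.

Laspeyres quantity index uses base-period prices as weights.
ΣP(Year 0)·Q(Year 1) = 5.60×34 + 32.21×25 + 5.26×62 = 190.4 + 805.25 + 326.12 = 1321.77
ΣP(Year 0)·Q(Year 0) = 5.60×41 + 32.21×33 + 5.26×63 = 229.6 + 1062.93 + 331.38 = 1623.91
Index = 1321.77 / 1623.91 × 100 = 81.3943

81.4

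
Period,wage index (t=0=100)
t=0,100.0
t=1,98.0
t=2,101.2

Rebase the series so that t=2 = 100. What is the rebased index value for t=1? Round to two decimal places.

96.84

Rebased(t=1) = 98.0 / 101.2 × 100 = 96.8379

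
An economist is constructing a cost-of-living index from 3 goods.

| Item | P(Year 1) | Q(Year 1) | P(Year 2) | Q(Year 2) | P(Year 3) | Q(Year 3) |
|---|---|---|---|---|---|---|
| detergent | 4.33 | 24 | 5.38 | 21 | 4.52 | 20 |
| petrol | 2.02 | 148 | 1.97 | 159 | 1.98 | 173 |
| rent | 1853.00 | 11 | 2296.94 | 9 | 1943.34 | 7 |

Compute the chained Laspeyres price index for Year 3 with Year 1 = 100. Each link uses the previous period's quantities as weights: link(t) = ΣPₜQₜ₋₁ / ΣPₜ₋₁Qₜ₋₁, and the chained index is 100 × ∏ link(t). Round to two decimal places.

104.84

Link Year 1→Year 2:
ΣP(Year 2)Q(Year 1) = 5.38×24 + 1.97×148 + 2296.94×11 = 129.12 + 291.56 + 25266.34 = 25687.02
ΣP(Year 1)Q(Year 1) = 4.33×24 + 2.02×148 + 1853.00×11 = 103.92 + 298.96 + 20383 = 20785.88
link = 25687.02/20785.88 = 1.235792
Link Year 2→Year 3:
ΣP(Year 3)Q(Year 2) = 4.52×21 + 1.98×159 + 1943.34×9 = 94.92 + 314.82 + 17490.06 = 17899.8
ΣP(Year 2)Q(Year 2) = 5.38×21 + 1.97×159 + 2296.94×9 = 112.98 + 313.23 + 20672.46 = 21098.67
link = 17899.8/21098.67 = 0.848385
Chained index = 100 × 1.235792 × 0.848385 = 104.8428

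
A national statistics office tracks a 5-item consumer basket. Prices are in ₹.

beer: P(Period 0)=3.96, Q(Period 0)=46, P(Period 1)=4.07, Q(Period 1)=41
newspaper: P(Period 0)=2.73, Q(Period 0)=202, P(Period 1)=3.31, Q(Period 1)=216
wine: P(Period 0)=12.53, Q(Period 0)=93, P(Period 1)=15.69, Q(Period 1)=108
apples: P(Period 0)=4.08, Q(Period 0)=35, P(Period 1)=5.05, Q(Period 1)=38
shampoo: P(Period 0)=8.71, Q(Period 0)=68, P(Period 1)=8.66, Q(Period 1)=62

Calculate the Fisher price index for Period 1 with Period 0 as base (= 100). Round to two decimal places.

117.49

Laspeyres component (base-period weights):
ΣP(Period 1)Q(Period 0) = 4.07×46 + 3.31×202 + 15.69×93 + 5.05×35 + 8.66×68 = 187.22 + 668.62 + 1459.17 + 176.75 + 588.88 = 3080.64
ΣP(Period 0)Q(Period 0) = 3.96×46 + 2.73×202 + 12.53×93 + 4.08×35 + 8.71×68 = 182.16 + 551.46 + 1165.29 + 142.8 + 592.28 = 2633.99
L = 3080.64 / 2633.99 × 100 = 116.9572
Paasche component (current-period weights):
ΣP(Period 1)Q(Period 1) = 4.07×41 + 3.31×216 + 15.69×108 + 5.05×38 + 8.66×62 = 166.87 + 714.96 + 1694.52 + 191.9 + 536.92 = 3305.17
ΣP(Period 0)Q(Period 1) = 3.96×41 + 2.73×216 + 12.53×108 + 4.08×38 + 8.71×62 = 162.36 + 589.68 + 1353.24 + 155.04 + 540.02 = 2800.34
P = 3305.17 / 2800.34 × 100 = 118.0275
Fisher = √(L × P) = √(116.9572 × 118.0275) = 117.4911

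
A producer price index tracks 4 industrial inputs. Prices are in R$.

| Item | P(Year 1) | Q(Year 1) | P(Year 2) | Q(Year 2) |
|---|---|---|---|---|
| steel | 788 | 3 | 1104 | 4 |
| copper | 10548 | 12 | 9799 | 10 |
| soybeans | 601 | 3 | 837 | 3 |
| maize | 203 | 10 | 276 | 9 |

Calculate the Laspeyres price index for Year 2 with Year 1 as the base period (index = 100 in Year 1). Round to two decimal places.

95.03

Laspeyres price index uses base-period quantities as weights.
ΣP(Year 2)·Q(Year 1) = 1104×3 + 9799×12 + 837×3 + 276×10 = 3312 + 117588 + 2511 + 2760 = 126171
ΣP(Year 1)·Q(Year 1) = 788×3 + 10548×12 + 601×3 + 203×10 = 2364 + 126576 + 1803 + 2030 = 132773
Index = 126171 / 132773 × 100 = 95.0276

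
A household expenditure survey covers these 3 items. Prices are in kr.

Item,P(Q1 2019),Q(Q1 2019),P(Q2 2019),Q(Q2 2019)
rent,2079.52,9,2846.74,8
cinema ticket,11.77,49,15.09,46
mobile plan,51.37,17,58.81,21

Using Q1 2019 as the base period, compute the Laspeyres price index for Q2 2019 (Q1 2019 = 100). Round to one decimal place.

Laspeyres price index uses base-period quantities as weights.
ΣP(Q2 2019)·Q(Q1 2019) = 2846.74×9 + 15.09×49 + 58.81×17 = 25620.66 + 739.41 + 999.77 = 27359.84
ΣP(Q1 2019)·Q(Q1 2019) = 2079.52×9 + 11.77×49 + 51.37×17 = 18715.68 + 576.73 + 873.29 = 20165.7
Index = 27359.84 / 20165.7 × 100 = 135.6751

135.7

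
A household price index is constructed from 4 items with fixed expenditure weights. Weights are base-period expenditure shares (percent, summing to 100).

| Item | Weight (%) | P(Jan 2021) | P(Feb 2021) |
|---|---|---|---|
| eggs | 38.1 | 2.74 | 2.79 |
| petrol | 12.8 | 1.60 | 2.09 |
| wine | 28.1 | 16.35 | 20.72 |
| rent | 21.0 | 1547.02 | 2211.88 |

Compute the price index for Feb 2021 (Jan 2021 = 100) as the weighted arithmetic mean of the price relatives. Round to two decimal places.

121.15

eggs: 38.1 × (2.79/2.74) = 38.1 × 1.018248 = 38.7953
petrol: 12.8 × (2.09/1.60) = 12.8 × 1.306250 = 16.7200
wine: 28.1 × (20.72/16.35) = 28.1 × 1.267278 = 35.6105
rent: 21.0 × (2211.88/1547.02) = 21.0 × 1.429768 = 30.0251
Index = Σ wᵢ·(p₁ᵢ/p₀ᵢ) = 38.7953 + 16.7200 + 35.6105 + 30.0251 = 121.1509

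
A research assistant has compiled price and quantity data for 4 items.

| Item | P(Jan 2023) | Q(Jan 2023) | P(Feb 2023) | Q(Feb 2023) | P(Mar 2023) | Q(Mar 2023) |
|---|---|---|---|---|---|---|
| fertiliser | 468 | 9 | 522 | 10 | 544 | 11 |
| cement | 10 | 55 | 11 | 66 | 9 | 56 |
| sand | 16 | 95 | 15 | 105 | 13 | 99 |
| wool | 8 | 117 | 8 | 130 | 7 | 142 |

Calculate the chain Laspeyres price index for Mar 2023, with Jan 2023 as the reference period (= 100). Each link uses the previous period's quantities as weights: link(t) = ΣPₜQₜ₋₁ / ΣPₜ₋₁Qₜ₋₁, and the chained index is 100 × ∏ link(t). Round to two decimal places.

103.05

Link Jan 2023→Feb 2023:
ΣP(Feb 2023)Q(Jan 2023) = 522×9 + 11×55 + 15×95 + 8×117 = 4698 + 605 + 1425 + 936 = 7664
ΣP(Jan 2023)Q(Jan 2023) = 468×9 + 10×55 + 16×95 + 8×117 = 4212 + 550 + 1520 + 936 = 7218
link = 7664/7218 = 1.061790
Link Feb 2023→Mar 2023:
ΣP(Mar 2023)Q(Feb 2023) = 544×10 + 9×66 + 13×105 + 7×130 = 5440 + 594 + 1365 + 910 = 8309
ΣP(Feb 2023)Q(Feb 2023) = 522×10 + 11×66 + 15×105 + 8×130 = 5220 + 726 + 1575 + 1040 = 8561
link = 8309/8561 = 0.970564
Chained index = 100 × 1.061790 × 0.970564 = 103.0535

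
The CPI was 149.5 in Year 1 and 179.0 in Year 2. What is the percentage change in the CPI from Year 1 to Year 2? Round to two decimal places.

Change = (179.0 − 149.5) / 149.5 × 100
       = 29.5 / 149.5 × 100 = 19.7324%

19.73%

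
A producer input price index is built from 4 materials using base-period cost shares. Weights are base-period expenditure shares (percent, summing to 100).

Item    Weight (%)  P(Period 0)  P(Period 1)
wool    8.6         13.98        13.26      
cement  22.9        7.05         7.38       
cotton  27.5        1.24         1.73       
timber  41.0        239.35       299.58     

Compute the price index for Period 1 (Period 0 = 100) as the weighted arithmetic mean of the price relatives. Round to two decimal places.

121.81

wool: 8.6 × (13.26/13.98) = 8.6 × 0.948498 = 8.1571
cement: 22.9 × (7.38/7.05) = 22.9 × 1.046809 = 23.9719
cotton: 27.5 × (1.73/1.24) = 27.5 × 1.395161 = 38.3669
timber: 41.0 × (299.58/239.35) = 41.0 × 1.251640 = 51.3172
Index = Σ wᵢ·(p₁ᵢ/p₀ᵢ) = 8.1571 + 23.9719 + 38.3669 + 51.3172 = 121.8132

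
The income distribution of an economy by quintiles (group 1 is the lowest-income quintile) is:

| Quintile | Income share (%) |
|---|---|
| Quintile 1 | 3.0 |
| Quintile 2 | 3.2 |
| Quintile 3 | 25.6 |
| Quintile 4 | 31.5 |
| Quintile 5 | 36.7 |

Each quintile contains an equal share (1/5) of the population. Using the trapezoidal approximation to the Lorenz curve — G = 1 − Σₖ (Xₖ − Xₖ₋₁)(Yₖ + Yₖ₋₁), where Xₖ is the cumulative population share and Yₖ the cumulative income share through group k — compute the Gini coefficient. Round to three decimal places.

0.383

Cumulative income shares Yₖ: 0.0300, 0.0620, 0.3180, 0.6330, 1.0000
Σ (Xₖ−Xₖ₋₁)(Yₖ+Yₖ₋₁) = (1/5)(0.0300+0.0000) + (1/5)(0.0620+0.0300) + (1/5)(0.3180+0.0620) + (1/5)(0.6330+0.3180) + (1/5)(1.0000+0.6330)
  = 0.0060 + 0.0184 + 0.0760 + 0.1902 + 0.3266 = 0.6172
G = 1 − 0.6172 = 0.3828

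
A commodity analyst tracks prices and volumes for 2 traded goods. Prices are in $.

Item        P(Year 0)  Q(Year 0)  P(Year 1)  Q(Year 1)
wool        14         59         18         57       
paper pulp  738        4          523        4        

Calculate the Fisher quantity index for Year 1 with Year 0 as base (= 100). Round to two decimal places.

Laspeyres component (base-period weights):
ΣP(Year 0)Q(Year 1) = 14×57 + 738×4 = 798 + 2952 = 3750
ΣP(Year 0)Q(Year 0) = 14×59 + 738×4 = 826 + 2952 = 3778
L = 3750 / 3778 × 100 = 99.2589
Paasche component (current-period weights):
ΣP(Year 1)Q(Year 1) = 18×57 + 523×4 = 1026 + 2092 = 3118
ΣP(Year 1)Q(Year 0) = 18×59 + 523×4 = 1062 + 2092 = 3154
P = 3118 / 3154 × 100 = 98.8586
Fisher = √(L × P) = √(99.2589 × 98.8586) = 99.0585

99.06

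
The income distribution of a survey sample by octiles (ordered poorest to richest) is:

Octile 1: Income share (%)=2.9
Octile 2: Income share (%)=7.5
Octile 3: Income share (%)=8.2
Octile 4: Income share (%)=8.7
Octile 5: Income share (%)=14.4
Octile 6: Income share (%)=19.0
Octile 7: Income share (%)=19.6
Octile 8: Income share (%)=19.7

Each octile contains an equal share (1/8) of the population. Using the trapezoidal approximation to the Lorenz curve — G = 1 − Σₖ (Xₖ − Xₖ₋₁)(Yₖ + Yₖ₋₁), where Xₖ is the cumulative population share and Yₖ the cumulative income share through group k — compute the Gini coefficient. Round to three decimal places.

0.270

Cumulative income shares Yₖ: 0.0290, 0.1040, 0.1860, 0.2730, 0.4170, 0.6070, 0.8030, 1.0000
Σ (Xₖ−Xₖ₋₁)(Yₖ+Yₖ₋₁) = (1/8)(0.0290+0.0000) + (1/8)(0.1040+0.0290) + (1/8)(0.1860+0.1040) + (1/8)(0.2730+0.1860) + (1/8)(0.4170+0.2730) + (1/8)(0.6070+0.4170) + (1/8)(0.8030+0.6070) + (1/8)(1.0000+0.8030)
  = 0.0036 + 0.0166 + 0.0362 + 0.0574 + 0.0863 + 0.1280 + 0.1762 + 0.2254 = 0.7298
G = 1 − 0.7298 = 0.2702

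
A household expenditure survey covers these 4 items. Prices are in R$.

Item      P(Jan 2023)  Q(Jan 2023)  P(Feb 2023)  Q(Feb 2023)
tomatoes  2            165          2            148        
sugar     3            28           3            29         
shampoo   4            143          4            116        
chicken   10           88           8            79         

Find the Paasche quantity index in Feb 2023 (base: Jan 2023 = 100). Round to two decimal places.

87.51

Paasche quantity index uses current-period prices as weights.
ΣP(Feb 2023)·Q(Feb 2023) = 2×148 + 3×29 + 4×116 + 8×79 = 296 + 87 + 464 + 632 = 1479
ΣP(Feb 2023)·Q(Jan 2023) = 2×165 + 3×28 + 4×143 + 8×88 = 330 + 84 + 572 + 704 = 1690
Index = 1479 / 1690 × 100 = 87.5148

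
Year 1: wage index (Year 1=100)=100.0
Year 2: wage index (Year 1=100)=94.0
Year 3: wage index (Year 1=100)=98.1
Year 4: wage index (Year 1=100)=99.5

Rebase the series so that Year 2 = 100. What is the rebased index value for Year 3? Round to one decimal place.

104.4

Rebased(Year 3) = 98.1 / 94.0 × 100 = 104.3617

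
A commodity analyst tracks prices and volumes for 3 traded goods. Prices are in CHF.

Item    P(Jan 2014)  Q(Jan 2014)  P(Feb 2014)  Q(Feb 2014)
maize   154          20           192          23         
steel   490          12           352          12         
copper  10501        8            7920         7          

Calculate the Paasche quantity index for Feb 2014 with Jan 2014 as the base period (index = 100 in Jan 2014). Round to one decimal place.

Paasche quantity index uses current-period prices as weights.
ΣP(Feb 2014)·Q(Feb 2014) = 192×23 + 352×12 + 7920×7 = 4416 + 4224 + 55440 = 64080
ΣP(Feb 2014)·Q(Jan 2014) = 192×20 + 352×12 + 7920×8 = 3840 + 4224 + 63360 = 71424
Index = 64080 / 71424 × 100 = 89.7177

89.7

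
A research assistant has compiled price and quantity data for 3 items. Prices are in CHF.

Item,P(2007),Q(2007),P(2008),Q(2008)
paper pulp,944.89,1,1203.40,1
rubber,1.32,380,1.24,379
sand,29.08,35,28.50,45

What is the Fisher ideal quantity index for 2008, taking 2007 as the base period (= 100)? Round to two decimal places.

111.18

Laspeyres component (base-period weights):
ΣP(2007)Q(2008) = 944.89×1 + 1.32×379 + 29.08×45 = 944.89 + 500.28 + 1308.6 = 2753.77
ΣP(2007)Q(2007) = 944.89×1 + 1.32×380 + 29.08×35 = 944.89 + 501.6 + 1017.8 = 2464.29
L = 2753.77 / 2464.29 × 100 = 111.7470
Paasche component (current-period weights):
ΣP(2008)Q(2008) = 1203.40×1 + 1.24×379 + 28.50×45 = 1203.4 + 469.96 + 1282.5 = 2955.86
ΣP(2008)Q(2007) = 1203.40×1 + 1.24×380 + 28.50×35 = 1203.4 + 471.2 + 997.5 = 2672.1
P = 2955.86 / 2672.1 × 100 = 110.6194
Fisher = √(L × P) = √(111.7470 × 110.6194) = 111.1817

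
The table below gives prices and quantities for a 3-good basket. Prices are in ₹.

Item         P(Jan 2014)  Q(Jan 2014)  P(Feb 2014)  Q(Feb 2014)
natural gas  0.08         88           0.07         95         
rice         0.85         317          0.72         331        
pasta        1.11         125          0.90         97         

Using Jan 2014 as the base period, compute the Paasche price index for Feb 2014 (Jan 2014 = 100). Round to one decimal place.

Paasche price index uses current-period quantities as weights.
ΣP(Feb 2014)·Q(Feb 2014) = 0.07×95 + 0.72×331 + 0.90×97 = 6.65 + 238.32 + 87.3 = 332.27
ΣP(Jan 2014)·Q(Feb 2014) = 0.08×95 + 0.85×331 + 1.11×97 = 7.6 + 281.35 + 107.67 = 396.62
Index = 332.27 / 396.62 × 100 = 83.7754

83.8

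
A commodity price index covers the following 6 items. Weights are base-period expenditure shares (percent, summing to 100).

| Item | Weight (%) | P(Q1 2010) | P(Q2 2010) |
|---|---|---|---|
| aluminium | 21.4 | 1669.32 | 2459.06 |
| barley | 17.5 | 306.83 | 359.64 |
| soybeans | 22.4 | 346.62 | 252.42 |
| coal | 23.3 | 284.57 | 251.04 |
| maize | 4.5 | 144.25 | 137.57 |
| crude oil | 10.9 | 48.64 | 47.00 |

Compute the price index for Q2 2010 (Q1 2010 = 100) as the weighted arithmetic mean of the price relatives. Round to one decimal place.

103.7

aluminium: 21.4 × (2459.06/1669.32) = 21.4 × 1.473091 = 31.5241
barley: 17.5 × (359.64/306.83) = 17.5 × 1.172115 = 20.5120
soybeans: 22.4 × (252.42/346.62) = 22.4 × 0.728233 = 16.3124
coal: 23.3 × (251.04/284.57) = 23.3 × 0.882173 = 20.5546
maize: 4.5 × (137.57/144.25) = 4.5 × 0.953692 = 4.2916
crude oil: 10.9 × (47.00/48.64) = 10.9 × 0.966283 = 10.5325
Index = Σ wᵢ·(p₁ᵢ/p₀ᵢ) = 31.5241 + 20.5120 + 16.3124 + 20.5546 + 4.2916 + 10.5325 = 103.7273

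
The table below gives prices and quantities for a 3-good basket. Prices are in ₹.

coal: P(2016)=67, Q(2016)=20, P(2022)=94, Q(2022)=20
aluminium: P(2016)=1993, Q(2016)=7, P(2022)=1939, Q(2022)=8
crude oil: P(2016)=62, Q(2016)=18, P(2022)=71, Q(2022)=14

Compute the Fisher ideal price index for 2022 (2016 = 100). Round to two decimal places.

Laspeyres component (base-period weights):
ΣP(2022)Q(2016) = 94×20 + 1939×7 + 71×18 = 1880 + 13573 + 1278 = 16731
ΣP(2016)Q(2016) = 67×20 + 1993×7 + 62×18 = 1340 + 13951 + 1116 = 16407
L = 16731 / 16407 × 100 = 101.9748
Paasche component (current-period weights):
ΣP(2022)Q(2022) = 94×20 + 1939×8 + 71×14 = 1880 + 15512 + 994 = 18386
ΣP(2016)Q(2022) = 67×20 + 1993×8 + 62×14 = 1340 + 15944 + 868 = 18152
P = 18386 / 18152 × 100 = 101.2891
Fisher = √(L × P) = √(101.9748 × 101.2891) = 101.6314

101.63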